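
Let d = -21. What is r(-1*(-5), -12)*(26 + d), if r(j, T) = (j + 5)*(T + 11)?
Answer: -50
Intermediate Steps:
r(j, T) = (5 + j)*(11 + T)
r(-1*(-5), -12)*(26 + d) = (55 + 5*(-12) + 11*(-1*(-5)) - (-12)*(-5))*(26 - 21) = (55 - 60 + 11*5 - 12*5)*5 = (55 - 60 + 55 - 60)*5 = -10*5 = -50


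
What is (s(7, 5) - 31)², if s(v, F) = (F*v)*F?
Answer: 20736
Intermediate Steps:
s(v, F) = v*F²
(s(7, 5) - 31)² = (7*5² - 31)² = (7*25 - 31)² = (175 - 31)² = 144² = 20736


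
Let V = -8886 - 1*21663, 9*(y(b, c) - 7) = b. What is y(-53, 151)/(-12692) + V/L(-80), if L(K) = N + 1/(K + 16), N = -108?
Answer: 111665602939/394829082 ≈ 282.82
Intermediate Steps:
y(b, c) = 7 + b/9
V = -30549 (V = -8886 - 21663 = -30549)
L(K) = -108 + 1/(16 + K) (L(K) = -108 + 1/(K + 16) = -108 + 1/(16 + K))
y(-53, 151)/(-12692) + V/L(-80) = (7 + (1/9)*(-53))/(-12692) - 30549*(16 - 80)/(-1727 - 108*(-80)) = (7 - 53/9)*(-1/12692) - 30549*(-64/(-1727 + 8640)) = (10/9)*(-1/12692) - 30549/((-1/64*6913)) = -5/57114 - 30549/(-6913/64) = -5/57114 - 30549*(-64/6913) = -5/57114 + 1955136/6913 = 111665602939/394829082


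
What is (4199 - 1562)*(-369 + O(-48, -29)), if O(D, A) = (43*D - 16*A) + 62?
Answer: -5028759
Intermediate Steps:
O(D, A) = 62 - 16*A + 43*D (O(D, A) = (-16*A + 43*D) + 62 = 62 - 16*A + 43*D)
(4199 - 1562)*(-369 + O(-48, -29)) = (4199 - 1562)*(-369 + (62 - 16*(-29) + 43*(-48))) = 2637*(-369 + (62 + 464 - 2064)) = 2637*(-369 - 1538) = 2637*(-1907) = -5028759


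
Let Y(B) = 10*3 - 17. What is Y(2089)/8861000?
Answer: 13/8861000 ≈ 1.4671e-6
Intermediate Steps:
Y(B) = 13 (Y(B) = 30 - 17 = 13)
Y(2089)/8861000 = 13/8861000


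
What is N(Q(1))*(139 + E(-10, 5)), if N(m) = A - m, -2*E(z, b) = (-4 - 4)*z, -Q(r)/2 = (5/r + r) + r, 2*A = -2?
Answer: 1287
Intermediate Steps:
A = -1 (A = (½)*(-2) = -1)
Q(r) = -10/r - 4*r (Q(r) = -2*((5/r + r) + r) = -2*((r + 5/r) + r) = -2*(2*r + 5/r) = -10/r - 4*r)
E(z, b) = 4*z (E(z, b) = -(-4 - 4)*z/2 = -(-4)*z = 4*z)
N(m) = -1 - m
N(Q(1))*(139 + E(-10, 5)) = (-1 - (-10/1 - 4*1))*(139 + 4*(-10)) = (-1 - (-10*1 - 4))*(139 - 40) = (-1 - (-10 - 4))*99 = (-1 - 1*(-14))*99 = (-1 + 14)*99 = 13*99 = 1287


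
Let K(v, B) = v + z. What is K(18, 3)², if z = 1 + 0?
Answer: 361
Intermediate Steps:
z = 1
K(v, B) = 1 + v (K(v, B) = v + 1 = 1 + v)
K(18, 3)² = (1 + 18)² = 19² = 361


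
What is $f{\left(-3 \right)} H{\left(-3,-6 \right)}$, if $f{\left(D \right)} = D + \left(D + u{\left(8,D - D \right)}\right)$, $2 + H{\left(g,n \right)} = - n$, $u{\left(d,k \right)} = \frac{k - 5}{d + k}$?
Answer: $- \frac{53}{2} \approx -26.5$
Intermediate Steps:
$u{\left(d,k \right)} = \frac{-5 + k}{d + k}$
$H{\left(g,n \right)} = -2 - n$
$f{\left(D \right)} = - \frac{5}{8} + 2 D$ ($f{\left(D \right)} = D + \left(D + \frac{-5 + \left(D - D\right)}{8 + \left(D - D\right)}\right) = D + \left(D + \frac{-5 + 0}{8 + 0}\right) = D + \left(D + \frac{1}{8} \left(-5\right)\right) = D + \left(D - \frac{5}{8}\right) = D + \left(- \frac{5}{8} + D\right) = - \frac{5}{8} + 2 D$)
$f{\left(-3 \right)} H{\left(-3,-6 \right)} = \left(- \frac{5}{8} + 2 \left(-3\right)\right) \left(-2 - -6\right) = \left(- \frac{5}{8} - 6\right) \left(-2 + 6\right) = \left(- \frac{53}{8}\right) 4 = - \frac{53}{2}$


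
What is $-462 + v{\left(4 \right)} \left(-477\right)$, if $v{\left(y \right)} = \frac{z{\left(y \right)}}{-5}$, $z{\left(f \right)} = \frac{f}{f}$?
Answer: $- \frac{1833}{5} \approx -366.6$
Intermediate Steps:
$z{\left(f \right)} = 1$
$v{\left(y \right)} = - \frac{1}{5}$ ($v{\left(y \right)} = 1 \frac{1}{-5} = 1 \left(- \frac{1}{5}\right) = - \frac{1}{5}$)
$-462 + v{\left(4 \right)} \left(-477\right) = -462 - - \frac{477}{5} = -462 + \frac{477}{5} = - \frac{1833}{5}$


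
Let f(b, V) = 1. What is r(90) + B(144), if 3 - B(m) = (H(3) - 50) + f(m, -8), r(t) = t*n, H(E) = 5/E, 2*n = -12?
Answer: -1469/3 ≈ -489.67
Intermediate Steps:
n = -6 (n = (½)*(-12) = -6)
r(t) = -6*t (r(t) = t*(-6) = -6*t)
B(m) = 151/3 (B(m) = 3 - ((5/3 - 50) + 1) = 3 - (-145/3 + 1) = 3 - 1*(-142/3) = 3 + 142/3 = 151/3)
r(90) + B(144) = -6*90 + 151/3 = -540 + 151/3 = -1469/3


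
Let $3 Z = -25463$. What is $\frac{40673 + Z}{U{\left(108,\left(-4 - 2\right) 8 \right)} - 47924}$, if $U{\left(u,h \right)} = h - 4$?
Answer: $- \frac{24139}{35982} \approx -0.67086$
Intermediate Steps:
$Z = - \frac{25463}{3}$ ($Z = \frac{1}{3} \left(-25463\right) = - \frac{25463}{3} \approx -8487.7$)
$U{\left(u,h \right)} = -4 + h$
$\frac{40673 + Z}{U{\left(108,\left(-4 - 2\right) 8 \right)} - 47924} = \frac{40673 - \frac{25463}{3}}{\left(-4 + \left(-4 - 2\right) 8\right) - 47924} = \frac{96556}{3 \left(\left(-4 - 48\right) - 47924\right)} = \frac{96556}{3 \left(-52 - 47924\right)} = \frac{96556}{3 \left(-47976\right)} = \frac{96556}{3} \left(- \frac{1}{47976}\right) = - \frac{24139}{35982}$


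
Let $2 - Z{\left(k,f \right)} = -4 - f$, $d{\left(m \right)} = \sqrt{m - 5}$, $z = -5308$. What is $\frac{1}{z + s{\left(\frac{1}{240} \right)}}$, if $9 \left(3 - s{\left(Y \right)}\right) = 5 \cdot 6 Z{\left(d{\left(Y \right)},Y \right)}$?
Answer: $- \frac{72}{383401} \approx -0.00018779$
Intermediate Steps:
$d{\left(m \right)} = \sqrt{-5 + m}$
$Z{\left(k,f \right)} = 6 + f$ ($Z{\left(k,f \right)} = 2 - \left(-4 - f\right) = 2 + \left(4 + f\right) = 6 + f$)
$s{\left(Y \right)} = -17 - \frac{10 Y}{3}$ ($s{\left(Y \right)} = 3 - \frac{5 \cdot 6 \left(6 + Y\right)}{9} = 3 - \frac{30 \left(6 + Y\right)}{9} = 3 - \frac{180 + 30 Y}{9} = 3 - \left(20 + \frac{10 Y}{3}\right) = -17 - \frac{10 Y}{3}$)
$\frac{1}{z + s{\left(\frac{1}{240} \right)}} = \frac{1}{-5308 - \left(17 + \frac{10}{3 \cdot 240}\right)} = \frac{1}{-5308 - \frac{1225}{72}} = \frac{1}{- \frac{383401}{72}} = - \frac{72}{383401}$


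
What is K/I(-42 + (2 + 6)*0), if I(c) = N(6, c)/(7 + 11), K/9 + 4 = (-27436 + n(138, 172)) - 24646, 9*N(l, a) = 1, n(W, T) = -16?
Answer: -75964716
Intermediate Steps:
N(l, a) = 1/9 (N(l, a) = (1/9)*1 = 1/9)
K = -468918 (K = -36 + 9*((-27436 - 16) - 24646) = -36 + 9*(-27452 - 24646) = -36 + 9*(-52098) = -36 - 468882 = -468918)
I(c) = 1/162 (I(c) = 1/(9*(7 + 11)) = (1/9)/18 = (1/9)*(1/18) = 1/162)
K/I(-42 + (2 + 6)*0) = -468918/1/162 = -468918*162 = -75964716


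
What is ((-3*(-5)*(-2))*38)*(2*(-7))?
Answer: 15960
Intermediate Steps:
((-3*(-5)*(-2))*38)*(2*(-7)) = ((15*(-2))*38)*(-14) = -30*38*(-14) = -1140*(-14) = 15960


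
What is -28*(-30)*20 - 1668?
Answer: 15132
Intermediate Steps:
-28*(-30)*20 - 1668 = 840*20 - 1668 = 16800 - 1668 = 15132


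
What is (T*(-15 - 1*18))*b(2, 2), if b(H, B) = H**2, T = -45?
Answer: 5940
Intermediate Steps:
(T*(-15 - 1*18))*b(2, 2) = -45*(-15 - 1*18)*2**2 = -45*(-15 - 18)*4 = -45*(-33)*4 = 1485*4 = 5940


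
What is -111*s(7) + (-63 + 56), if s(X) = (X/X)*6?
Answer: -673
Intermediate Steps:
s(X) = 6 (s(X) = 1*6 = 6)
-111*s(7) + (-63 + 56) = -111*6 + (-63 + 56) = -666 - 7 = -673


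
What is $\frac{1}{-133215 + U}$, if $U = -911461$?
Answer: $- \frac{1}{1044676} \approx -9.5723 \cdot 10^{-7}$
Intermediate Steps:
$\frac{1}{-133215 + U} = \frac{1}{-133215 - 911461} = \frac{1}{-1044676} = - \frac{1}{1044676}$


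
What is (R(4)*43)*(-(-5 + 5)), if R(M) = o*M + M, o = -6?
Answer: 0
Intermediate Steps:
R(M) = -5*M (R(M) = -6*M + M = -5*M)
(R(4)*43)*(-(-5 + 5)) = (-5*4*43)*(-(-5 + 5)) = (-20*43)*(-1*0) = -860*0 = 0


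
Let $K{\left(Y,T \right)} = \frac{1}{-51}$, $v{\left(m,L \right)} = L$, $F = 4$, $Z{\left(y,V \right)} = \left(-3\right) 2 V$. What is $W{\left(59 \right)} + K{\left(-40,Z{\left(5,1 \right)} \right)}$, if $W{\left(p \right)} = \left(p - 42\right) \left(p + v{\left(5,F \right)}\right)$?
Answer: $\frac{54620}{51} \approx 1071.0$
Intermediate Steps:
$Z{\left(y,V \right)} = - 6 V$
$K{\left(Y,T \right)} = - \frac{1}{51}$
$W{\left(p \right)} = \left(-42 + p\right) \left(4 + p\right)$ ($W{\left(p \right)} = \left(p - 42\right) \left(p + 4\right) = \left(-42 + p\right) \left(4 + p\right)$)
$W{\left(59 \right)} + K{\left(-40,Z{\left(5,1 \right)} \right)} = \left(-168 + 59^{2} - 2242\right) - \frac{1}{51} = \left(-168 + 3481 - 2242\right) - \frac{1}{51} = 1071 - \frac{1}{51} = \frac{54620}{51}$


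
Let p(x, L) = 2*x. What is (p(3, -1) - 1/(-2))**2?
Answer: 169/4 ≈ 42.250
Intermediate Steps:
(p(3, -1) - 1/(-2))**2 = (2*3 - 1/(-2))**2 = (6 - 1*(-1/2))**2 = (6 + 1/2)**2 = (13/2)**2 = 169/4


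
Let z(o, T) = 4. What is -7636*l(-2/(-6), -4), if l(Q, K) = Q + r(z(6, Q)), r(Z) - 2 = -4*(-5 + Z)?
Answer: -145084/3 ≈ -48361.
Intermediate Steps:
r(Z) = 22 - 4*Z (r(Z) = 2 - 4*(-5 + Z) = 2 + (20 - 4*Z) = 22 - 4*Z)
l(Q, K) = 6 + Q (l(Q, K) = Q + (22 - 4*4) = Q + (22 - 16) = Q + 6 = 6 + Q)
-7636*l(-2/(-6), -4) = -7636*(6 - 2/(-6)) = -7636*(6 - 2*(-⅙)) = -7636*(6 + ⅓) = -7636*19/3 = -145084/3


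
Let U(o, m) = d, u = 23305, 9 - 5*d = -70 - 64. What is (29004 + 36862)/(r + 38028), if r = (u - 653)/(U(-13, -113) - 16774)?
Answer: 393911613/227418364 ≈ 1.7321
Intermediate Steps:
d = 143/5 (d = 9/5 - (-70 - 64)/5 = 9/5 - ⅕*(-134) = 9/5 + 134/5 = 143/5 ≈ 28.600)
U(o, m) = 143/5
r = -16180/11961 (r = (23305 - 653)/(143/5 - 16774) = 22652/(-83727/5) = 22652*(-5/83727) = -16180/11961 ≈ -1.3527)
(29004 + 36862)/(r + 38028) = (29004 + 36862)/(-16180/11961 + 38028) = 65866/(454836728/11961) = 65866*(11961/454836728) = 393911613/227418364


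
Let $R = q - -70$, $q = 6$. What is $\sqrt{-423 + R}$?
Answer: $i \sqrt{347} \approx 18.628 i$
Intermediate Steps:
$R = 76$ ($R = 6 - -70 = 6 + 70 = 76$)
$\sqrt{-423 + R} = \sqrt{-423 + 76} = \sqrt{-347} = i \sqrt{347}$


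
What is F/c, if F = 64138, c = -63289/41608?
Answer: -2668653904/63289 ≈ -42166.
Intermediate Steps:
c = -63289/41608 (c = -63289*1/41608 = -63289/41608 ≈ -1.5211)
F/c = 64138/(-63289/41608) = 64138*(-41608/63289) = -2668653904/63289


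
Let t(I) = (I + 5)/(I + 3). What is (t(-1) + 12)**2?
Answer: 196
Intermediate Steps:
t(I) = (5 + I)/(3 + I)
(t(-1) + 12)**2 = ((5 - 1)/(3 - 1) + 12)**2 = (4/2 + 12)**2 = ((1/2)*4 + 12)**2 = (2 + 12)**2 = 14**2 = 196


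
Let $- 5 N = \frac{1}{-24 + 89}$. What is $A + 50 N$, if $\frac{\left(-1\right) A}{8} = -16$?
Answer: $\frac{1662}{13} \approx 127.85$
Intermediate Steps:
$A = 128$ ($A = \left(-8\right) \left(-16\right) = 128$)
$N = - \frac{1}{325}$ ($N = - \frac{1}{5 \left(-24 + 89\right)} = - \frac{1}{5 \cdot 65} = \left(- \frac{1}{5}\right) \frac{1}{65} = - \frac{1}{325} \approx -0.0030769$)
$A + 50 N = 128 + 50 \left(- \frac{1}{325}\right) = 128 - \frac{2}{13} = \frac{1662}{13}$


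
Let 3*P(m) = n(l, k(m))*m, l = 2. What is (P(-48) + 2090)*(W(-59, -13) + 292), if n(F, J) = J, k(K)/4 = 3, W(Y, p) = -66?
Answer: 428948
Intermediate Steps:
k(K) = 12 (k(K) = 4*3 = 12)
P(m) = 4*m (P(m) = (12*m)/3 = 4*m)
(P(-48) + 2090)*(W(-59, -13) + 292) = (4*(-48) + 2090)*(-66 + 292) = (-192 + 2090)*226 = 1898*226 = 428948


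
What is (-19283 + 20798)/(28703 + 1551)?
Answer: 1515/30254 ≈ 0.050076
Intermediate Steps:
(-19283 + 20798)/(28703 + 1551) = 1515/30254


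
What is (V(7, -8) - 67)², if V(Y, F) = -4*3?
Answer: 6241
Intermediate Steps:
V(Y, F) = -12
(V(7, -8) - 67)² = (-12 - 67)² = (-79)² = 6241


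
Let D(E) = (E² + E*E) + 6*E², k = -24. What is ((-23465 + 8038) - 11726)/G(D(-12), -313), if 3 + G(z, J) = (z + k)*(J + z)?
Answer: -9051/315463 ≈ -0.028691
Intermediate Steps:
D(E) = 8*E² (D(E) = (E² + E²) + 6*E² = 2*E² + 6*E² = 8*E²)
G(z, J) = -3 + (-24 + z)*(J + z) (G(z, J) = -3 + (z - 24)*(J + z) = -3 + (-24 + z)*(J + z))
((-23465 + 8038) - 11726)/G(D(-12), -313) = ((-23465 + 8038) - 11726)/(-3 + (8*(-12)²)² - 24*(-313) - 192*(-12)² - 2504*(-12)²) = (-15427 - 11726)/(-3 + (8*144)² + 7512 - 192*144 - 2504*144) = -27153/(-3 + 1152² + 7512 - 24*1152 - 313*1152) = -27153/(-3 + 1327104 + 7512 - 27648 - 360576) = -27153/946389 = -27153*1/946389 = -9051/315463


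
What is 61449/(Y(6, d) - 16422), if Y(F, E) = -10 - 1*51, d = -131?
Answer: -61449/16483 ≈ -3.7280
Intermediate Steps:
Y(F, E) = -61 (Y(F, E) = -10 - 51 = -61)
61449/(Y(6, d) - 16422) = 61449/(-61 - 16422) = 61449/(-16483) = 61449*(-1/16483) = -61449/16483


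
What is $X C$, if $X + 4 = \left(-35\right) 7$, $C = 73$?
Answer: $-18177$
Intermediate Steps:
$X = -249$ ($X = -4 - 245 = -249$)
$X C = \left(-249\right) 73 = -18177$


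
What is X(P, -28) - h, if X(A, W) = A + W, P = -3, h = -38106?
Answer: 38075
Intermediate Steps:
X(P, -28) - h = (-3 - 28) - 1*(-38106) = -31 + 38106 = 38075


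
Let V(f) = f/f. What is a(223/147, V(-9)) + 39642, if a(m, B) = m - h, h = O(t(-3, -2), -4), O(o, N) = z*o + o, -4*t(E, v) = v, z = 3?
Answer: 5827303/147 ≈ 39642.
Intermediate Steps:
t(E, v) = -v/4
O(o, N) = 4*o (O(o, N) = 3*o + o = 4*o)
V(f) = 1
h = 2 (h = 4*(-¼*(-2)) = 4*(½) = 2)
a(m, B) = -2 + m (a(m, B) = m - 1*2 = m - 2 = -2 + m)
a(223/147, V(-9)) + 39642 = (-2 + 223/147) + 39642 = -71/147 + 39642 = 5827303/147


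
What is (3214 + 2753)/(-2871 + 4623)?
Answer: 1989/584 ≈ 3.4058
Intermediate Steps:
(3214 + 2753)/(-2871 + 4623) = 5967/1752 = 5967*(1/1752) = 1989/584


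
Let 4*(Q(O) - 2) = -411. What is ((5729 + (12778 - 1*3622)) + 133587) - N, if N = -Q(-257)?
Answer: 593485/4 ≈ 1.4837e+5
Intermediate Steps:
Q(O) = -403/4 (Q(O) = 2 + (¼)*(-411) = 2 - 411/4 = -403/4)
N = 403/4 (N = -1*(-403/4) = 403/4 ≈ 100.75)
((5729 + (12778 - 1*3622)) + 133587) - N = ((5729 + (12778 - 1*3622)) + 133587) - 1*403/4 = ((5729 + (12778 - 3622)) + 133587) - 403/4 = ((5729 + 9156) + 133587) - 403/4 = (14885 + 133587) - 403/4 = 148472 - 403/4 = 593485/4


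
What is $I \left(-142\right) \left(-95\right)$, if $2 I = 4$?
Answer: $26980$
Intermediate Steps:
$I = 2$ ($I = \frac{1}{2} \cdot 4 = 2$)
$I \left(-142\right) \left(-95\right) = 2 \left(-142\right) \left(-95\right) = \left(-284\right) \left(-95\right) = 26980$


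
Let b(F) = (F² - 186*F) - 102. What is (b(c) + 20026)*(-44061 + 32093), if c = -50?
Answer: -379672832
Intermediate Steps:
b(F) = -102 + F² - 186*F
(b(c) + 20026)*(-44061 + 32093) = ((-102 + (-50)² - 186*(-50)) + 20026)*(-44061 + 32093) = ((-102 + 2500 + 9300) + 20026)*(-11968) = (11698 + 20026)*(-11968) = 31724*(-11968) = -379672832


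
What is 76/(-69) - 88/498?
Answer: -2440/1909 ≈ -1.2782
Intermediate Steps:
76/(-69) - 88/498 = 76*(-1/69) - 88*1/498 = -76/69 - 44/249 = -2440/1909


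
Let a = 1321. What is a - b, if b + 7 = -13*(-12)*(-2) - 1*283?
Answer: 1923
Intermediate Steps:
b = -602 (b = -7 + (-13*(-12)*(-2) - 1*283) = -7 + (156*(-2) - 283) = -7 + (-312 - 283) = -7 - 595 = -602)
a - b = 1321 - 1*(-602) = 1321 + 602 = 1923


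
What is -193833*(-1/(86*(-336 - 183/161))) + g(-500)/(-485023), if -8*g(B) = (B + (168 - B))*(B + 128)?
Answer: -240835459329/35937848474 ≈ -6.7014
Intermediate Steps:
g(B) = -2688 - 21*B (g(B) = -(B + (168 - B))*(B + 128)/8 = -21*(128 + B) = -(21504 + 168*B)/8 = -2688 - 21*B)
-193833*(-1/(86*(-336 - 183/161))) + g(-500)/(-485023) = -193833*(-1/(86*(-336 - 183/161))) + (-2688 - 21*(-500))/(-485023) = -193833*(-1/(86*(-336 - 183*1/161))) + (-2688 + 10500)*(-1/485023) = -193833*(-1/(86*(-336 - 183/161))) + 7812*(-1/485023) = -193833/((-54279/161*(-86))) - 1116/69289 = -193833/4667994/161 - 1116/69289 = -193833*161/4667994 - 1116/69289 = -3467457/518666 - 1116/69289 = -240835459329/35937848474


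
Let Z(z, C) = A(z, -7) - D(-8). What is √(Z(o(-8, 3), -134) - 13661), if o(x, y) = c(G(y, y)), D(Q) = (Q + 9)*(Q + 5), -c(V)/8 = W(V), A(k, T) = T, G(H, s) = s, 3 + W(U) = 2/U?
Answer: I*√13665 ≈ 116.9*I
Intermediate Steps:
W(U) = -3 + 2/U
c(V) = 24 - 16/V (c(V) = -8*(-3 + 2/V) = 24 - 16/V)
D(Q) = (5 + Q)*(9 + Q) (D(Q) = (9 + Q)*(5 + Q) = (5 + Q)*(9 + Q))
o(x, y) = 24 - 16/y
Z(z, C) = -4 (Z(z, C) = -7 - (45 + (-8)² + 14*(-8)) = -7 - (45 + 64 - 112) = -7 - 1*(-3) = -7 + 3 = -4)
√(Z(o(-8, 3), -134) - 13661) = √(-4 - 13661) = √(-13665) = I*√13665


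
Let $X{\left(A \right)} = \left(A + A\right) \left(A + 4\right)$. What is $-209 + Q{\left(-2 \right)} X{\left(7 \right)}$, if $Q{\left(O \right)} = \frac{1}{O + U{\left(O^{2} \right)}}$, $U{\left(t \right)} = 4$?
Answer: $-132$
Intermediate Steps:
$X{\left(A \right)} = 2 A \left(4 + A\right)$
$Q{\left(O \right)} = \frac{1}{4 + O}$ ($Q{\left(O \right)} = \frac{1}{O + 4} = \frac{1}{4 + O}$)
$-209 + Q{\left(-2 \right)} X{\left(7 \right)} = -209 + \frac{2 \cdot 7 \left(4 + 7\right)}{4 - 2} = -209 + \frac{2 \cdot 7 \cdot 11}{2} = -209 + \frac{1}{2} \cdot 154 = -209 + 77 = -132$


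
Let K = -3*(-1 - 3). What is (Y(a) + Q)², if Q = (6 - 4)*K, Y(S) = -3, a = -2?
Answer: 441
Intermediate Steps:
K = 12 (K = -3*(-4) = 12)
Q = 24 (Q = (6 - 4)*12 = 2*12 = 24)
(Y(a) + Q)² = (-3 + 24)² = 21² = 441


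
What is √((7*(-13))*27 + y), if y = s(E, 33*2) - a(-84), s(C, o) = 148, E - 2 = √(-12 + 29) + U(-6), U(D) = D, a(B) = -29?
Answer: 2*I*√570 ≈ 47.749*I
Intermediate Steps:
E = -4 + √17 (E = 2 + (√(-12 + 29) - 6) = 2 + (√17 - 6) = 2 + (-6 + √17) = -4 + √17 ≈ 0.12311)
y = 177 (y = 148 - 1*(-29) = 148 + 29 = 177)
√((7*(-13))*27 + y) = √((7*(-13))*27 + 177) = √(-91*27 + 177) = √(-2457 + 177) = √(-2280) = 2*I*√570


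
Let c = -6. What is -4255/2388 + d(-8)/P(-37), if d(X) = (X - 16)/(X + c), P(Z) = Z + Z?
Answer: -1116373/618492 ≈ -1.8050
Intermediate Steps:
P(Z) = 2*Z
d(X) = (-16 + X)/(-6 + X) (d(X) = (X - 16)/(X - 6) = (-16 + X)/(-6 + X))
-4255/2388 + d(-8)/P(-37) = -4255/2388 + ((-16 - 8)/(-6 - 8))/((2*(-37))) = -4255*1/2388 + (-24/(-14))/(-74) = -4255/2388 - 1/14*(-24)*(-1/74) = -4255/2388 + (12/7)*(-1/74) = -4255/2388 - 6/259 = -1116373/618492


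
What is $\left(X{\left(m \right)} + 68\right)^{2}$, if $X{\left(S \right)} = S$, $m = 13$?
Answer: $6561$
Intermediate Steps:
$\left(X{\left(m \right)} + 68\right)^{2} = \left(13 + 68\right)^{2} = 81^{2} = 6561$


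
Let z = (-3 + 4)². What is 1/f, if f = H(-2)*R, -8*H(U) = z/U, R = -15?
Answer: -16/15 ≈ -1.0667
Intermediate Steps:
z = 1 (z = 1² = 1)
H(U) = -1/(8*U)
f = -15/16 (f = -⅛/(-2)*(-15) = -⅛*(-½)*(-15) = (1/16)*(-15) = -15/16 ≈ -0.93750)
1/f = 1/(-15/16) = -16/15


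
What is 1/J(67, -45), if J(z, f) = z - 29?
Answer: 1/38 ≈ 0.026316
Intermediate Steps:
J(z, f) = -29 + z
1/J(67, -45) = 1/(-29 + 67) = 1/38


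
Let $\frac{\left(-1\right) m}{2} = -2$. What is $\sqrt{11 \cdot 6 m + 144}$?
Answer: $2 \sqrt{102} \approx 20.199$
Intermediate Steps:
$m = 4$ ($m = \left(-2\right) \left(-2\right) = 4$)
$\sqrt{11 \cdot 6 m + 144} = \sqrt{11 \cdot 6 \cdot 4 + 144} = \sqrt{66 \cdot 4 + 144} = \sqrt{264 + 144} = \sqrt{408} = 2 \sqrt{102}$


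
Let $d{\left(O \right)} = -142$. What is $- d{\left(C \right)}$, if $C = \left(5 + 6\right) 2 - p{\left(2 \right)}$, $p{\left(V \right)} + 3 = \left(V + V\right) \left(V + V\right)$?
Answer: $142$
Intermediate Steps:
$p{\left(V \right)} = -3 + 4 V^{2}$ ($p{\left(V \right)} = -3 + \left(V + V\right) \left(V + V\right) = -3 + 2 V 2 V = -3 + 4 V^{2}$)
$C = 9$ ($C = \left(5 + 6\right) 2 - \left(-3 + 4 \cdot 2^{2}\right) = 11 \cdot 2 - \left(-3 + 4 \cdot 4\right) = 22 - \left(-3 + 16\right) = 22 - 13 = 9$)
$- d{\left(C \right)} = \left(-1\right) \left(-142\right) = 142$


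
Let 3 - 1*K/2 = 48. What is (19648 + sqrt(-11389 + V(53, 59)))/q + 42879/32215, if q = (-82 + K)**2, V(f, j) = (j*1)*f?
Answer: 118843291/59565535 + 9*I*sqrt(102)/29584 ≈ 1.9952 + 0.0030725*I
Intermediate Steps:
K = -90 (K = 6 - 2*48 = 6 - 96 = -90)
V(f, j) = f*j (V(f, j) = j*f = f*j)
q = 29584 (q = (-82 - 90)**2 = (-172)**2 = 29584)
(19648 + sqrt(-11389 + V(53, 59)))/q + 42879/32215 = (19648 + sqrt(-11389 + 53*59))/29584 + 42879/32215 = (19648 + sqrt(-11389 + 3127))*(1/29584) + 42879*(1/32215) = (19648 + sqrt(-8262))*(1/29584) + 42879/32215 = (19648 + 9*I*sqrt(102))*(1/29584) + 42879/32215 = (1228/1849 + 9*I*sqrt(102)/29584) + 42879/32215 = 118843291/59565535 + 9*I*sqrt(102)/29584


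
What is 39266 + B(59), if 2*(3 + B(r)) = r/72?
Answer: 5653931/144 ≈ 39263.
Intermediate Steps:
B(r) = -3 + r/144 (B(r) = -3 + (r/72)/2 = -3 + r/144)
39266 + B(59) = 39266 + (-3 + (1/144)*59) = 39266 + (-3 + 59/144) = 39266 - 373/144 = 5653931/144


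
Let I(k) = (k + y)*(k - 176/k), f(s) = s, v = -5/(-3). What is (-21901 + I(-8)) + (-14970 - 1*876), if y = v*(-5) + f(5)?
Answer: -113717/3 ≈ -37906.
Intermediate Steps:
v = 5/3 (v = -5*(-⅓) = 5/3 ≈ 1.6667)
y = -10/3 (y = (5/3)*(-5) + 5 = -25/3 + 5 = -10/3 ≈ -3.3333)
I(k) = (-10/3 + k)*(k - 176/k) (I(k) = (k - 10/3)*(k - 176/k) = (-10/3 + k)*(k - 176/k))
(-21901 + I(-8)) + (-14970 - 1*876) = (-21901 + (-176 + (-8)² - 10/3*(-8) + (1760/3)/(-8))) + (-14970 - 1*876) = (-21901 + (-176 + 64 + 80/3 + (1760/3)*(-⅛))) + (-14970 - 876) = (-21901 + (-176 + 64 + 80/3 - 220/3)) - 15846 = (-21901 - 476/3) - 15846 = -66179/3 - 15846 = -113717/3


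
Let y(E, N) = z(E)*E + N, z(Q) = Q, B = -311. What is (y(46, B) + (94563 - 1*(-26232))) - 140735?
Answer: -18135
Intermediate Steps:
y(E, N) = N + E² (y(E, N) = E*E + N = E² + N = N + E²)
(y(46, B) + (94563 - 1*(-26232))) - 140735 = ((-311 + 46²) + (94563 - 1*(-26232))) - 140735 = ((-311 + 2116) + (94563 + 26232)) - 140735 = (1805 + 120795) - 140735 = 122600 - 140735 = -18135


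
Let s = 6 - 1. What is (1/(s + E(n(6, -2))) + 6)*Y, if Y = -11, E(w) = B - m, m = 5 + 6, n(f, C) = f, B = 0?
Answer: -385/6 ≈ -64.167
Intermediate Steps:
m = 11
E(w) = -11 (E(w) = 0 - 1*11 = 0 - 11 = -11)
s = 5
(1/(s + E(n(6, -2))) + 6)*Y = (1/(5 - 11) + 6)*(-11) = (1/(-6) + 6)*(-11) = (-⅙ + 6)*(-11) = (35/6)*(-11) = -385/6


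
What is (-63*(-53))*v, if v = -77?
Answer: -257103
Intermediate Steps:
(-63*(-53))*v = -63*(-53)*(-77) = 3339*(-77) = -257103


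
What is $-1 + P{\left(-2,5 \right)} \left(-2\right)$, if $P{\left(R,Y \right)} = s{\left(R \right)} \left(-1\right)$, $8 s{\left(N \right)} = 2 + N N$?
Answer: $\frac{1}{2} \approx 0.5$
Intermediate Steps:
$s{\left(N \right)} = \frac{1}{4} + \frac{N^{2}}{8}$ ($s{\left(N \right)} = \frac{2 + N N}{8} = \frac{2 + N^{2}}{8} = \frac{1}{4} + \frac{N^{2}}{8}$)
$P{\left(R,Y \right)} = - \frac{1}{4} - \frac{R^{2}}{8}$ ($P{\left(R,Y \right)} = \left(\frac{1}{4} + \frac{R^{2}}{8}\right) \left(-1\right) = - \frac{1}{4} - \frac{R^{2}}{8}$)
$-1 + P{\left(-2,5 \right)} \left(-2\right) = -1 + \left(- \frac{1}{4} - \frac{\left(-2\right)^{2}}{8}\right) \left(-2\right) = -1 + \left(- \frac{1}{4} - \frac{1}{2}\right) \left(-2\right) = -1 - - \frac{3}{2} = -1 + \frac{3}{2} = \frac{1}{2}$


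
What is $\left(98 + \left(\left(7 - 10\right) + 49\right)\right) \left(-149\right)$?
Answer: $-21456$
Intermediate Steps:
$\left(98 + \left(\left(7 - 10\right) + 49\right)\right) \left(-149\right) = \left(98 + \left(-3 + 49\right)\right) \left(-149\right) = \left(98 + 46\right) \left(-149\right) = 144 \left(-149\right) = -21456$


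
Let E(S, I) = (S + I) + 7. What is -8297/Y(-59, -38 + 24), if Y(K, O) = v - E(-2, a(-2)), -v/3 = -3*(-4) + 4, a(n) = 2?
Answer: 8297/55 ≈ 150.85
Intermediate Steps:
E(S, I) = 7 + I + S (E(S, I) = (I + S) + 7 = 7 + I + S)
v = -48 (v = -3*(-3*(-4) + 4) = -3*(12 + 4) = -3*16 = -48)
Y(K, O) = -55 (Y(K, O) = -48 - (7 + 2 - 2) = -48 - 1*7 = -48 - 7 = -55)
-8297/Y(-59, -38 + 24) = -8297/(-55) = -8297*(-1/55) = 8297/55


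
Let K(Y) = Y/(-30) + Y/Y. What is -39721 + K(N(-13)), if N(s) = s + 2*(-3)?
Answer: -1191581/30 ≈ -39719.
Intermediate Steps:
N(s) = -6 + s (N(s) = s - 6 = -6 + s)
K(Y) = 1 - Y/30 (K(Y) = Y*(-1/30) + 1 = -Y/30 + 1 = 1 - Y/30)
-39721 + K(N(-13)) = -39721 + (1 - (-6 - 13)/30) = -39721 + (1 - 1/30*(-19)) = -39721 + (1 + 19/30) = -39721 + 49/30 = -1191581/30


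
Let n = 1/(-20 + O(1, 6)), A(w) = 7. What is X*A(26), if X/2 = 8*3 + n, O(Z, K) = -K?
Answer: 4361/13 ≈ 335.46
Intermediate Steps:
n = -1/26 (n = 1/(-20 - 1*6) = 1/(-20 - 6) = 1/(-26) = -1/26 ≈ -0.038462)
X = 623/13 (X = 2*(8*3 - 1/26) = 2*(24 - 1/26) = 2*(623/26) = 623/13 ≈ 47.923)
X*A(26) = (623/13)*7 = 4361/13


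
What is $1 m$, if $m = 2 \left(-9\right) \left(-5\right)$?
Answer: $90$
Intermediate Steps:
$m = 90$ ($m = \left(-18\right) \left(-5\right) = 90$)
$1 m = 1 \cdot 90 = 90$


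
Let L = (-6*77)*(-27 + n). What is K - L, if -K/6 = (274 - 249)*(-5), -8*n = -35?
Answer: -38811/4 ≈ -9702.8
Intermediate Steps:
n = 35/8 (n = -⅛*(-35) = 35/8 ≈ 4.3750)
K = 750 (K = -6*(274 - 249)*(-5) = -150*(-5) = -6*(-125) = 750)
L = 41811/4 (L = (-6*77)*(-27 + 35/8) = -462*(-181/8) = 41811/4 ≈ 10453.)
K - L = 750 - 1*41811/4 = 750 - 41811/4 = -38811/4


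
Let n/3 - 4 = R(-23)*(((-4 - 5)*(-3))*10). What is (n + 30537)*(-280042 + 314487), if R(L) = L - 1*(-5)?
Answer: 550052205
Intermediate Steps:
R(L) = 5 + L (R(L) = L + 5 = 5 + L)
n = -14568 (n = 12 + 3*((5 - 23)*(((-4 - 5)*(-3))*10)) = 12 + 3*(-18*(-9*(-3))*10) = 12 + 3*(-486*10) = 12 + 3*(-18*270) = 12 + 3*(-4860) = 12 - 14580 = -14568)
(n + 30537)*(-280042 + 314487) = (-14568 + 30537)*(-280042 + 314487) = 15969*34445 = 550052205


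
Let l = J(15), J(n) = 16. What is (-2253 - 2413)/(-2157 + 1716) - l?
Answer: -2390/441 ≈ -5.4195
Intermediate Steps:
l = 16
(-2253 - 2413)/(-2157 + 1716) - l = (-2253 - 2413)/(-2157 + 1716) - 1*16 = -4666/(-441) - 16 = -4666*(-1/441) - 16 = 4666/441 - 16 = -2390/441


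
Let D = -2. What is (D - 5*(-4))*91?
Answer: 1638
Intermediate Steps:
(D - 5*(-4))*91 = (-2 - 5*(-4))*91 = (-2 + 20)*91 = 18*91 = 1638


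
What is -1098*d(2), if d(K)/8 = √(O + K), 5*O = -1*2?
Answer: -17568*√10/5 ≈ -11111.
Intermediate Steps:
O = -⅖ (O = (-1*2)/5 = (⅕)*(-2) = -⅖ ≈ -0.40000)
d(K) = 8*√(-⅖ + K)
-1098*d(2) = -8784*√(-10 + 25*2)/5 = -8784*√(-10 + 50)/5 = -8784*√40/5 = -8784*2*√10/5 = -17568*√10/5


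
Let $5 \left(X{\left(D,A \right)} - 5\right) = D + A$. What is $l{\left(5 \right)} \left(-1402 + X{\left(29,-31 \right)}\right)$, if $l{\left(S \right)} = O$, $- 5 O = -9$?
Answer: $- \frac{62883}{25} \approx -2515.3$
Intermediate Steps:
$O = \frac{9}{5}$ ($O = \left(- \frac{1}{5}\right) \left(-9\right) = \frac{9}{5} \approx 1.8$)
$l{\left(S \right)} = \frac{9}{5}$
$X{\left(D,A \right)} = 5 + \frac{A}{5} + \frac{D}{5}$ ($X{\left(D,A \right)} = 5 + \frac{D + A}{5} = 5 + \frac{A + D}{5} = 5 + \left(\frac{A}{5} + \frac{D}{5}\right) = 5 + \frac{A}{5} + \frac{D}{5}$)
$l{\left(5 \right)} \left(-1402 + X{\left(29,-31 \right)}\right) = \frac{9 \left(-1402 + \left(5 + \frac{1}{5} \left(-31\right) + \frac{1}{5} \cdot 29\right)\right)}{5} = \frac{9 \left(-1402 + \left(5 - \frac{31}{5} + \frac{29}{5}\right)\right)}{5} = \frac{9 \left(-1402 + \frac{23}{5}\right)}{5} = \frac{9}{5} \left(- \frac{6987}{5}\right) = - \frac{62883}{25}$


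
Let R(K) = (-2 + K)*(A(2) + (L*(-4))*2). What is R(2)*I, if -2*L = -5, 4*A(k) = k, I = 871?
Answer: 0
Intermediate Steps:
A(k) = k/4
L = 5/2 (L = -1/2*(-5) = 5/2 ≈ 2.5000)
R(K) = 39 - 39*K/2 (R(K) = (-2 + K)*((1/4)*2 + ((5/2)*(-4))*2) = (-2 + K)*(1/2 - 10*2) = (-2 + K)*(1/2 - 20) = (-2 + K)*(-39/2) = 39 - 39*K/2)
R(2)*I = (39 - 39/2*2)*871 = (39 - 39)*871 = 0*871 = 0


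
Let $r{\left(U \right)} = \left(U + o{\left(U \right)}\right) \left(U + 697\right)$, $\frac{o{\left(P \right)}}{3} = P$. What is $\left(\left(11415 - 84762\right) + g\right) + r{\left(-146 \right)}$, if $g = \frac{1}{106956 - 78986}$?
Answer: $- \frac{11051814069}{27970} \approx -3.9513 \cdot 10^{5}$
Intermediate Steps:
$g = \frac{1}{27970} \approx 3.5753 \cdot 10^{-5}$
$o{\left(P \right)} = 3 P$
$r{\left(U \right)} = 4 U \left(697 + U\right)$ ($r{\left(U \right)} = \left(U + 3 U\right) \left(U + 697\right) = 4 U \left(697 + U\right)$)
$\left(\left(11415 - 84762\right) + g\right) + r{\left(-146 \right)} = \left(\left(11415 - 84762\right) + \frac{1}{27970}\right) + 4 \left(-146\right) \left(697 - 146\right) = \left(-73347 + \frac{1}{27970}\right) + 4 \left(-146\right) 551 = - \frac{2051515589}{27970} - 321784 = - \frac{11051814069}{27970}$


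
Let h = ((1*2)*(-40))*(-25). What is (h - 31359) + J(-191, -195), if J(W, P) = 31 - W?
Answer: -29137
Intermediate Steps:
h = 2000 (h = (2*(-40))*(-25) = -80*(-25) = 2000)
(h - 31359) + J(-191, -195) = (2000 - 31359) + (31 - 1*(-191)) = -29359 + (31 + 191) = -29359 + 222 = -29137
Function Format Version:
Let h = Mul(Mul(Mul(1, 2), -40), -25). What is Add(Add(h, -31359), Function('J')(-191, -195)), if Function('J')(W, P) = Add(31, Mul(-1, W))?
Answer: -29137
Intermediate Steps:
h = 2000 (h = Mul(Mul(2, -40), -25) = Mul(-80, -25) = 2000)
Add(Add(h, -31359), Function('J')(-191, -195)) = Add(Add(2000, -31359), Add(31, Mul(-1, -191))) = Add(-29359, Add(31, 191)) = Add(-29359, 222) = -29137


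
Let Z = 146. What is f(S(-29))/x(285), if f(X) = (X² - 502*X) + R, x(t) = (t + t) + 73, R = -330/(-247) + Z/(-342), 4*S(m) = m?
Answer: 131351615/22870224 ≈ 5.7433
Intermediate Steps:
S(m) = m/4
R = 2021/2223 (R = -330/(-247) + 146/(-342) = -330*(-1/247) + 146*(-1/342) = 330/247 - 73/171 = 2021/2223 ≈ 0.90913)
x(t) = 73 + 2*t (x(t) = 2*t + 73 = 73 + 2*t)
f(X) = 2021/2223 + X² - 502*X (f(X) = (X² - 502*X) + 2021/2223 = 2021/2223 + X² - 502*X)
f(S(-29))/x(285) = (2021/2223 + ((¼)*(-29))² - 251*(-29)/2)/(73 + 2*285) = (2021/2223 + (-29/4)² - 502*(-29/4))/(73 + 570) = (2021/2223 + 841/16 + 7279/2)/643 = (131351615/35568)*(1/643) = 131351615/22870224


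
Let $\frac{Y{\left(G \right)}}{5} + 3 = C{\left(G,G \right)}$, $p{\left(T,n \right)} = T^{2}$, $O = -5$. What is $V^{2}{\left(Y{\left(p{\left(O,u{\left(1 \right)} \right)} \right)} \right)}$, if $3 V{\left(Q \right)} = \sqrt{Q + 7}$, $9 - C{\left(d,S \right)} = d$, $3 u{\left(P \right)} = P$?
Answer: $- \frac{88}{9} \approx -9.7778$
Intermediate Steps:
$u{\left(P \right)} = \frac{P}{3}$
$C{\left(d,S \right)} = 9 - d$
$Y{\left(G \right)} = 30 - 5 G$ ($Y{\left(G \right)} = -15 + 5 \left(9 - G\right) = -15 - \left(-45 + 5 G\right) = 30 - 5 G$)
$V{\left(Q \right)} = \frac{\sqrt{7 + Q}}{3}$ ($V{\left(Q \right)} = \frac{\sqrt{Q + 7}}{3} = \frac{\sqrt{7 + Q}}{3}$)
$V^{2}{\left(Y{\left(p{\left(O,u{\left(1 \right)} \right)} \right)} \right)} = \left(\frac{\sqrt{7 + \left(30 - 5 \left(-5\right)^{2}\right)}}{3}\right)^{2} = \left(\frac{\sqrt{7 + \left(30 - 125\right)}}{3}\right)^{2} = \left(\frac{\sqrt{7 - 95}}{3}\right)^{2} = \left(\frac{\sqrt{-88}}{3}\right)^{2} = \left(\frac{2 i \sqrt{22}}{3}\right)^{2} = - \frac{88}{9}$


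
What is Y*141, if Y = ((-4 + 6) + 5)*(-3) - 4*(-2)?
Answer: -1833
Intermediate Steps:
Y = -13 (Y = (2 + 5)*(-3) + 8 = 7*(-3) + 8 = -21 + 8 = -13)
Y*141 = -13*141 = -1833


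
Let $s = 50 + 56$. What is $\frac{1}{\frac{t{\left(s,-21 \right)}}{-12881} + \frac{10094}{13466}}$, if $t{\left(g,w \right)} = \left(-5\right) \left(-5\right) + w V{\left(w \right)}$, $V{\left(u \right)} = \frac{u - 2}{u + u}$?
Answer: $\frac{173455546}{129839023} \approx 1.3359$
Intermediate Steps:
$s = 106$
$V{\left(u \right)} = \frac{-2 + u}{2 u}$
$t{\left(g,w \right)} = 24 + \frac{w}{2}$ ($t{\left(g,w \right)} = \left(-5\right) \left(-5\right) + w \frac{-2 + w}{2 w} = 25 + \left(-1 + \frac{w}{2}\right) = 24 + \frac{w}{2}$)
$\frac{1}{\frac{t{\left(s,-21 \right)}}{-12881} + \frac{10094}{13466}} = \frac{1}{\frac{24 + \frac{1}{2} \left(-21\right)}{-12881} + \frac{10094}{13466}} = \frac{1}{\left(24 - \frac{21}{2}\right) \left(- \frac{1}{12881}\right) + 10094 \cdot \frac{1}{13466}} = \frac{1}{\frac{27}{2} \left(- \frac{1}{12881}\right) + \frac{5047}{6733}} = \frac{1}{- \frac{27}{25762} + \frac{5047}{6733}} = \frac{1}{\frac{129839023}{173455546}} = \frac{173455546}{129839023}$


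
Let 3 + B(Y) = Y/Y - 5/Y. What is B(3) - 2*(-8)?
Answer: 37/3 ≈ 12.333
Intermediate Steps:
B(Y) = -2 - 5/Y (B(Y) = -3 + (Y/Y - 5/Y) = -3 + (1 - 5/Y) = -2 - 5/Y)
B(3) - 2*(-8) = (-2 - 5/3) - 2*(-8) = (-2 - 5*1/3) + 16 = (-2 - 5/3) + 16 = -11/3 + 16 = 37/3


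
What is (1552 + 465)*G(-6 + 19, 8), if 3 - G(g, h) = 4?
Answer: -2017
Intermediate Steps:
G(g, h) = -1 (G(g, h) = 3 - 1*4 = 3 - 4 = -1)
(1552 + 465)*G(-6 + 19, 8) = (1552 + 465)*(-1) = 2017*(-1) = -2017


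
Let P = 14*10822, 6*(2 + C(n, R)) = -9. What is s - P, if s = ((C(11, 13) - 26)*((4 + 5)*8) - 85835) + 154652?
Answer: -84815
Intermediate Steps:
C(n, R) = -7/2 (C(n, R) = -2 + (1/6)*(-9) = -2 - 3/2 = -7/2)
P = 151508
s = 66693 (s = ((-7/2 - 26)*((4 + 5)*8) - 85835) + 154652 = (-531*8/2 - 85835) + 154652 = (-59/2*72 - 85835) + 154652 = (-2124 - 85835) + 154652 = -87959 + 154652 = 66693)
s - P = 66693 - 1*151508 = 66693 - 151508 = -84815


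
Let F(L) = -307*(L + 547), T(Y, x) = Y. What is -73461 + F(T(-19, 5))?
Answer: -235557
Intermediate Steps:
F(L) = -167929 - 307*L (F(L) = -307*(547 + L) = -167929 - 307*L)
-73461 + F(T(-19, 5)) = -73461 + (-167929 - 307*(-19)) = -73461 + (-167929 + 5833) = -73461 - 162096 = -235557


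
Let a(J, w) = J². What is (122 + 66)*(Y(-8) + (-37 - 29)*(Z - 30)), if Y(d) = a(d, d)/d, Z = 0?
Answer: 370736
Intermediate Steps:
Y(d) = d (Y(d) = d²/d = d)
(122 + 66)*(Y(-8) + (-37 - 29)*(Z - 30)) = (122 + 66)*(-8 + (-37 - 29)*(0 - 30)) = 188*(-8 - 66*(-30)) = 188*(-8 + 1980) = 188*1972 = 370736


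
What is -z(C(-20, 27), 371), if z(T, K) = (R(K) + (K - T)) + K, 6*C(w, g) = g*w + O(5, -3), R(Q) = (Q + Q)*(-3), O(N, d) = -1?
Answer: 8363/6 ≈ 1393.8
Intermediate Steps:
R(Q) = -6*Q (R(Q) = (2*Q)*(-3) = -6*Q)
C(w, g) = -1/6 + g*w/6 (C(w, g) = (g*w - 1)/6 = (-1 + g*w)/6 = -1/6 + g*w/6)
z(T, K) = -T - 4*K (z(T, K) = (-6*K + (K - T)) + K = (-T - 5*K) + K = -T - 4*K)
-z(C(-20, 27), 371) = -(-(-1/6 + (1/6)*27*(-20)) - 4*371) = -(-(-1/6 - 90) - 1484) = -(-1*(-541/6) - 1484) = -(541/6 - 1484) = -1*(-8363/6) = 8363/6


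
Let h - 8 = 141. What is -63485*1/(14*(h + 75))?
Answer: -63485/3136 ≈ -20.244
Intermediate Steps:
h = 149 (h = 8 + 141 = 149)
-63485*1/(14*(h + 75)) = -63485*1/(14*(149 + 75)) = -63485/(224*14) = -63485/3136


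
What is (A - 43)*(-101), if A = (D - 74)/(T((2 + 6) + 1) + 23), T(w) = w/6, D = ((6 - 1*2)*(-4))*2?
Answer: 234219/49 ≈ 4780.0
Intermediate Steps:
D = -32 (D = ((6 - 2)*(-4))*2 = (4*(-4))*2 = -16*2 = -32)
T(w) = w/6 (T(w) = w*(1/6) = w/6)
A = -212/49 (A = (-32 - 74)/(((2 + 6) + 1)/6 + 23) = -106/((8 + 1)/6 + 23) = -106/((1/6)*9 + 23) = -106/(3/2 + 23) = -106/49/2 = -106*2/49 = -212/49 ≈ -4.3265)
(A - 43)*(-101) = (-212/49 - 43)*(-101) = -2319/49*(-101) = 234219/49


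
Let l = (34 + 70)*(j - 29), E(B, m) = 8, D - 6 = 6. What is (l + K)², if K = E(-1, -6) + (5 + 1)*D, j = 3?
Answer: 6885376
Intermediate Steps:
D = 12 (D = 6 + 6 = 12)
K = 80 (K = 8 + (5 + 1)*12 = 8 + 6*12 = 8 + 72 = 80)
l = -2704 (l = (34 + 70)*(3 - 29) = 104*(-26) = -2704)
(l + K)² = (-2704 + 80)² = (-2624)² = 6885376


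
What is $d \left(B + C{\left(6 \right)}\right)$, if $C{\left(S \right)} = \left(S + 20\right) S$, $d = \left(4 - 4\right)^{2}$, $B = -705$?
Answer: $0$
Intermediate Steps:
$d = 0$ ($d = 0^{2} = 0$)
$C{\left(S \right)} = S \left(20 + S\right)$ ($C{\left(S \right)} = \left(20 + S\right) S = S \left(20 + S\right)$)
$d \left(B + C{\left(6 \right)}\right) = 0 \left(-705 + 6 \left(20 + 6\right)\right) = 0 \left(-705 + 6 \cdot 26\right) = 0 \left(-705 + 156\right) = 0 \left(-549\right) = 0$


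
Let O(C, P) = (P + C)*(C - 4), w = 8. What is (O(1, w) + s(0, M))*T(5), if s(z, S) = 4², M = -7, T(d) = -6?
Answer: 66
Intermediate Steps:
O(C, P) = (-4 + C)*(C + P) (O(C, P) = (C + P)*(-4 + C) = (-4 + C)*(C + P))
s(z, S) = 16
(O(1, w) + s(0, M))*T(5) = ((1² - 4*1 - 4*8 + 1*8) + 16)*(-6) = ((1 - 4 - 32 + 8) + 16)*(-6) = (-27 + 16)*(-6) = -11*(-6) = 66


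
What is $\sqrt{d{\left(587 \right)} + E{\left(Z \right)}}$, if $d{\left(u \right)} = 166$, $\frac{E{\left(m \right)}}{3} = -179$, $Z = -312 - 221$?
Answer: $i \sqrt{371} \approx 19.261 i$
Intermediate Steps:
$Z = -533$ ($Z = -312 - 221 = -533$)
$E{\left(m \right)} = -537$ ($E{\left(m \right)} = 3 \left(-179\right) = -537$)
$\sqrt{d{\left(587 \right)} + E{\left(Z \right)}} = \sqrt{166 - 537} = \sqrt{-371} = i \sqrt{371}$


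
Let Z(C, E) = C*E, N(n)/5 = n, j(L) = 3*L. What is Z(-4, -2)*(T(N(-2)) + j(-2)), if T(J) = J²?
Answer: 752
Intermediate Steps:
N(n) = 5*n
Z(-4, -2)*(T(N(-2)) + j(-2)) = (-4*(-2))*((5*(-2))² + 3*(-2)) = 8*((-10)² - 6) = 8*(100 - 6) = 8*94 = 752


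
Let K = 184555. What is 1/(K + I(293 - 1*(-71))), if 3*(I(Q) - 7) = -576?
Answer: 1/184370 ≈ 5.4239e-6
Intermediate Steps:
I(Q) = -185 (I(Q) = 7 + (⅓)*(-576) = 7 - 192 = -185)
1/(K + I(293 - 1*(-71))) = 1/(184555 - 185) = 1/184370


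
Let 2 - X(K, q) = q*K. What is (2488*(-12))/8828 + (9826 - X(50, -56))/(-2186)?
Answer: -15909136/2412251 ≈ -6.5951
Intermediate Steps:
X(K, q) = 2 - K*q (X(K, q) = 2 - q*K = 2 - K*q)
(2488*(-12))/8828 + (9826 - X(50, -56))/(-2186) = (2488*(-12))/8828 + (9826 - (2 - 1*50*(-56)))/(-2186) = -29856*1/8828 + (9826 - (2 + 2800))*(-1/2186) = -7464/2207 + (9826 - 1*2802)*(-1/2186) = -7464/2207 + (9826 - 2802)*(-1/2186) = -7464/2207 + 7024*(-1/2186) = -7464/2207 - 3512/1093 = -15909136/2412251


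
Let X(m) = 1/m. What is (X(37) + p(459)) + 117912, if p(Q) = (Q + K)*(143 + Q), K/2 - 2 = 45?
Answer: 16680267/37 ≈ 4.5082e+5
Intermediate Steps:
K = 94 (K = 4 + 2*45 = 4 + 90 = 94)
p(Q) = (94 + Q)*(143 + Q) (p(Q) = (Q + 94)*(143 + Q) = (94 + Q)*(143 + Q))
(X(37) + p(459)) + 117912 = (1/37 + (13442 + 459² + 237*459)) + 117912 = (1/37 + (13442 + 210681 + 108783)) + 117912 = (1/37 + 332906) + 117912 = 12317523/37 + 117912 = 16680267/37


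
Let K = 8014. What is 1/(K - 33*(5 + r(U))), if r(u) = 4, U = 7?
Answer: 1/7717 ≈ 0.00012958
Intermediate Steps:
1/(K - 33*(5 + r(U))) = 1/(8014 - 33*(5 + 4)) = 1/(8014 - 33*9) = 1/(8014 - 297) = 1/7717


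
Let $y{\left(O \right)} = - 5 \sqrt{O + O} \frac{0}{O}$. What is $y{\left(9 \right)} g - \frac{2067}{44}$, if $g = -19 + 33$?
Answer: $- \frac{2067}{44} \approx -46.977$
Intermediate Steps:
$g = 14$
$y{\left(O \right)} = 0$ ($y{\left(O \right)} = - 5 \sqrt{2 O} 0 = - 5 \sqrt{2} \sqrt{O} 0 = 0$)
$y{\left(9 \right)} g - \frac{2067}{44} = 0 \cdot 14 - \frac{2067}{44} = 0 - \frac{2067}{44} = - \frac{2067}{44}$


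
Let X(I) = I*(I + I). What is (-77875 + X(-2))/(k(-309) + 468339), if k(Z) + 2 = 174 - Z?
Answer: -77867/468820 ≈ -0.16609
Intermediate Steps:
k(Z) = 172 - Z (k(Z) = -2 + (174 - Z) = 172 - Z)
X(I) = 2*I² (X(I) = I*(2*I) = 2*I²)
(-77875 + X(-2))/(k(-309) + 468339) = (-77875 + 2*(-2)²)/((172 - 1*(-309)) + 468339) = (-77875 + 2*4)/((172 + 309) + 468339) = (-77875 + 8)/(481 + 468339) = -77867/468820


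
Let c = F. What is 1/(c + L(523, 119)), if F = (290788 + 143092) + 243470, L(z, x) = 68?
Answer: 1/677418 ≈ 1.4762e-6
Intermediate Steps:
F = 677350 (F = 433880 + 243470 = 677350)
c = 677350
1/(c + L(523, 119)) = 1/(677350 + 68) = 1/677418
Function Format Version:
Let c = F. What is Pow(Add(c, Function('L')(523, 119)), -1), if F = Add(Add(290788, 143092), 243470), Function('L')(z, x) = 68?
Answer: Rational(1, 677418) ≈ 1.4762e-6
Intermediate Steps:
F = 677350 (F = Add(433880, 243470) = 677350)
c = 677350
Pow(Add(c, Function('L')(523, 119)), -1) = Pow(Add(677350, 68), -1) = Pow(677418, -1) = Rational(1, 677418)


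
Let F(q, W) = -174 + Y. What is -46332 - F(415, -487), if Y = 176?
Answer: -46334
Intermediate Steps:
F(q, W) = 2 (F(q, W) = -174 + 176 = 2)
-46332 - F(415, -487) = -46332 - 1*2 = -46332 - 2 = -46334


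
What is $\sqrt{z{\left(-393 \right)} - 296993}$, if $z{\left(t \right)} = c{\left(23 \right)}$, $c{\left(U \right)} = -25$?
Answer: $3 i \sqrt{33002} \approx 544.99 i$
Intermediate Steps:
$z{\left(t \right)} = -25$
$\sqrt{z{\left(-393 \right)} - 296993} = \sqrt{-25 - 296993} = \sqrt{-297018} = 3 i \sqrt{33002}$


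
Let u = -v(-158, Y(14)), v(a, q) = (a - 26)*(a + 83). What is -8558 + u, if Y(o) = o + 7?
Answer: -22358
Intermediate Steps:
Y(o) = 7 + o
v(a, q) = (-26 + a)*(83 + a)
u = -13800 (u = -(-2158 + (-158)**2 + 57*(-158)) = -(-2158 + 24964 - 9006) = -1*13800 = -13800)
-8558 + u = -8558 - 13800 = -22358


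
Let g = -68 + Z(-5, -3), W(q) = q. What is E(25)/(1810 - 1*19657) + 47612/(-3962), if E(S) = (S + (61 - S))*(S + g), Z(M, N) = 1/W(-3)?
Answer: -1258887716/106064721 ≈ -11.869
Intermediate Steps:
Z(M, N) = -⅓ (Z(M, N) = 1/(-3) = -⅓)
g = -205/3 (g = -68 - ⅓ = -205/3 ≈ -68.333)
E(S) = -12505/3 + 61*S (E(S) = (S + (61 - S))*(S - 205/3) = 61*(-205/3 + S) = -12505/3 + 61*S)
E(25)/(1810 - 1*19657) + 47612/(-3962) = (-12505/3 + 61*25)/(1810 - 1*19657) + 47612/(-3962) = (-12505/3 + 1525)/(1810 - 19657) + 47612*(-1/3962) = -7930/3/(-17847) - 23806/1981 = -7930/3*(-1/17847) - 23806/1981 = 7930/53541 - 23806/1981 = -1258887716/106064721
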